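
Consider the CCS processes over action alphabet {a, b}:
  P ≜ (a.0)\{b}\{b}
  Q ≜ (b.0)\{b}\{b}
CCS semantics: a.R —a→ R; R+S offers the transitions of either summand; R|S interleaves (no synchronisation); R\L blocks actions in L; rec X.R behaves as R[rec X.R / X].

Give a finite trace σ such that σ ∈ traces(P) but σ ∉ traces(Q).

P's transition system — 2 states:
  p0 = (a.0)\{b}\{b} → -a-> p1
  p1 = 0\{b}\{b} → ·
Q's transition system — 1 states:
  q0 = (b.0)\{b}\{b} → ·
Executing a from P (initial set {p0}):
  step 1 (a): {p1}
  ✓ P
Executing a from Q (initial set {q0}):
  step 1 (a): ∅ (Q stuck)

a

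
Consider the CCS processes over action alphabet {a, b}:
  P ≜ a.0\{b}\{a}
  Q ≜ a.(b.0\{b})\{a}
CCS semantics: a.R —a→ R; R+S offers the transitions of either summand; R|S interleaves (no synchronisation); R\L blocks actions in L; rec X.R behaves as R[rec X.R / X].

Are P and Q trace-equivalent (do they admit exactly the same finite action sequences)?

NO — witness ⟨ab⟩

Reachable graph of P (2 states):
  s0 = a.0\{b}\{a} → -a-> s1
  s1 = 0\{b}\{a} → ·
Reachable graph of Q (3 states):
  t0 = a.(b.0\{b})\{a} → -a-> t1
  t1 = (b.0\{b})\{a} → -b-> t2
  t2 = 0\{b}\{a} → ·
Executing ab from Q (initial set {t0}):
  after a @ step 1: {t1}
  after b @ step 2: {t2}
  Q completes σ.
Executing ab from P (initial set {s0}):
  after a @ step 1: {s1}
  after b @ step 2: ∅ (P stuck)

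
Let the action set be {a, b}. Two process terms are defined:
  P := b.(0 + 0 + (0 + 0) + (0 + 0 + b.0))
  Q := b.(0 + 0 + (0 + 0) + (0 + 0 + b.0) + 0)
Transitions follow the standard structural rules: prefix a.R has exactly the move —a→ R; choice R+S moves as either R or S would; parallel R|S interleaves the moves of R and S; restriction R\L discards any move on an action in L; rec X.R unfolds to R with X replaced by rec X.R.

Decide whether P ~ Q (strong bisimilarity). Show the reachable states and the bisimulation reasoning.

YES

P's transition system — 3 states:
  m0 = b.(0 + 0 + (0 + 0) + (0 + 0 + b.0)) | --b--▸ m1
  m1 = 0 + 0 + (0 + 0) + (0 + 0 + b.0) | --b--▸ m2
  m2 = 0 | (no moves)
Q's transition system — 3 states:
  n0 = b.(0 + 0 + (0 + 0) + (0 + 0 + b.0) + 0) | --b--▸ n1
  n1 = 0 + 0 + (0 + 0) + (0 + 0 + b.0) + 0 | --b--▸ n2
  n2 = 0 | (no moves)
Partition-refinement fixed point:
  B0 = {m0, n0}
  B1 = {m1, n1}
  B2 = {m2, n2}
m0 ∈ B0, n0 ∈ B0 → same block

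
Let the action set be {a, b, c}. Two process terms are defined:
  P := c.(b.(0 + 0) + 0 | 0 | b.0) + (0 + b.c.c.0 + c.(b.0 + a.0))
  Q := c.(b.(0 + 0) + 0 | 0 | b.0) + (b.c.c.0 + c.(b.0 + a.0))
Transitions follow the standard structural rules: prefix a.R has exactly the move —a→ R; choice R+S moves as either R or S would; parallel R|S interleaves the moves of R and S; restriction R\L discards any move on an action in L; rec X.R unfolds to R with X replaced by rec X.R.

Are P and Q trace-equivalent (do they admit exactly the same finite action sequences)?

trace-equivalent

Reachable graph of P (8 states):
  u0 = c.(b.(0 + 0) + 0 | 0 | b.0) + (0 + b.c.c.0 + c.(b.0 + a.0)) → --b--▸ u1, --c--▸ u2, --c--▸ u3
  u1 = c.c.0 → --c--▸ u4
  u2 = b.(0 + 0) + 0 | 0 | b.0 → --b--▸ u5, --b--▸ u6
  u3 = b.0 + a.0 → --a--▸ u7, --b--▸ u7
  u4 = c.0 → --c--▸ u7
  u5 = 0 + 0 → deadlocked
  u6 = 0 | 0 | 0 → deadlocked
  u7 = 0 → deadlocked
Reachable graph of Q (8 states):
  v0 = c.(b.(0 + 0) + 0 | 0 | b.0) + (b.c.c.0 + c.(b.0 + a.0)) → --b--▸ v1, --c--▸ v2, --c--▸ v3
  v1 = c.c.0 → --c--▸ v4
  v2 = b.(0 + 0) + 0 | 0 | b.0 → --b--▸ v5, --b--▸ v6
  v3 = b.0 + a.0 → --a--▸ v7, --b--▸ v7
  v4 = c.0 → --c--▸ v7
  v5 = 0 + 0 → deadlocked
  v6 = 0 | 0 | 0 → deadlocked
  v7 = 0 → deadlocked
Coarsest stable partition (strong bisimilarity classes):
  B0 = {u0, v0}
  B1 = {u3, v3}
  B2 = {u5, u6, u7, v5, v6, v7}
  B3 = {u1, v1}
  B4 = {u4, v4}
  B5 = {u2, v2}
u0 ∈ B0, v0 ∈ B0 → same block
Bisimilar ⇒ trace-equivalent.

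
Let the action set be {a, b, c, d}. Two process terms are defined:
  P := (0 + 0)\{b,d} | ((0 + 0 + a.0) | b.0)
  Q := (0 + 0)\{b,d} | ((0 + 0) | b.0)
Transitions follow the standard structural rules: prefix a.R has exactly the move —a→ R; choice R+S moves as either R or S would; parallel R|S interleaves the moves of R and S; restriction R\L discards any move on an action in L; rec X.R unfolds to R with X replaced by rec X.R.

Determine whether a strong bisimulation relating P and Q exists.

P's transition system — 4 states:
  m0 = (0 + 0)\{b,d} | ((0 + 0 + a.0) | b.0) → —a→ m1, —b→ m2
  m1 = (0 + 0)\{b,d} | (0 | b.0) → —b→ m3
  m2 = (0 + 0)\{b,d} | ((0 + 0 + a.0) | 0) → —a→ m3
  m3 = (0 + 0)\{b,d} | (0 | 0) → stopped
Q's transition system — 2 states:
  n0 = (0 + 0)\{b,d} | ((0 + 0) | b.0) → —b→ n1
  n1 = (0 + 0)\{b,d} | ((0 + 0) | 0) → stopped
Coarsest stable partition (strong bisimilarity classes):
  B0 = {m0}
  B1 = {m2}
  B2 = {m3, n1}
  B3 = {m1, n0}
m0 ∈ B0, n0 ∈ B3 → different blocks

NO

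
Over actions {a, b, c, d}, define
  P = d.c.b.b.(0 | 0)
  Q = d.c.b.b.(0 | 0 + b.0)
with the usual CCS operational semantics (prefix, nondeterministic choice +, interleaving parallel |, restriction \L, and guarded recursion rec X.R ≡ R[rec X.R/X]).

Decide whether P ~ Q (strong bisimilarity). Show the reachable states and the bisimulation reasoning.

not bisimilar

P's transition system — 5 states:
  m0 = d.c.b.b.(0 | 0) ⊢ --d--▸ m1
  m1 = c.b.b.(0 | 0) ⊢ --c--▸ m2
  m2 = b.b.(0 | 0) ⊢ --b--▸ m3
  m3 = b.(0 | 0) ⊢ --b--▸ m4
  m4 = 0 | 0 ⊢ stopped
Q's transition system — 6 states:
  n0 = d.c.b.b.(0 | 0 + b.0) ⊢ --d--▸ n1
  n1 = c.b.b.(0 | 0 + b.0) ⊢ --c--▸ n2
  n2 = b.b.(0 | 0 + b.0) ⊢ --b--▸ n3
  n3 = b.(0 | 0 + b.0) ⊢ --b--▸ n4
  n4 = 0 | 0 + b.0 ⊢ --b--▸ n5
  n5 = 0 ⊢ stopped
Coarsest stable partition (strong bisimilarity classes):
  B0 = {m0}
  B1 = {m1}
  B2 = {m2, n3}
  B3 = {m3, n4}
  B4 = {m4, n5}
  B5 = {n0}
  B6 = {n1}
  B7 = {n2}
m0 ∈ B0, n0 ∈ B5 → different blocks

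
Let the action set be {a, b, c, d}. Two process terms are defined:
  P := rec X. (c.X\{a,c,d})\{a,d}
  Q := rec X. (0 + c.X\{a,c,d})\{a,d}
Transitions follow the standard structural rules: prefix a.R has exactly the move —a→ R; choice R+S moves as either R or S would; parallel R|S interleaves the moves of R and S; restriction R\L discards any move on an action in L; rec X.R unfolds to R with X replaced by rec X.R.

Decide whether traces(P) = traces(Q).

YES

LTS(P): 2 reachable states
  u0 = rec X. (c.X\{a,c,d})\{a,d} | -c-> u1
  u1 = (rec X. (c.X\{a,c,d})\{a,d})\{a,c,d}\{a,d} | stopped
LTS(Q): 2 reachable states
  v0 = rec X. (0 + c.X\{a,c,d})\{a,d} | -c-> v1
  v1 = (rec X. (0 + c.X\{a,c,d})\{a,d})\{a,c,d}\{a,d} | stopped
Bisimilarity quotient blocks:
  B0 = {u0, v0}
  B1 = {u1, v1}
u0 ∈ B0, v0 ∈ B0 → same block
Bisimilar ⇒ trace-equivalent.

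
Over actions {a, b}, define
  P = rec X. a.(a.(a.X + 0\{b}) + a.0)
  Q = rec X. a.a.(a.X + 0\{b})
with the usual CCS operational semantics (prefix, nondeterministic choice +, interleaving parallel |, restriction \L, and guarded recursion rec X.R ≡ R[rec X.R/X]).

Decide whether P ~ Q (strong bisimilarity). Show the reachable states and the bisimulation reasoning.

P ≁ Q

Reachable graph of P (4 states):
  m0 = rec X. a.(a.(a.X + 0\{b}) + a.0) has moves —a→ m1
  m1 = a.(a.(rec X. a.(a.(a.X + 0\{b}) + a.0)) + 0\{b}) + a.0 has moves —a→ m2, —a→ m3
  m2 = 0 has moves (no moves)
  m3 = a.(rec X. a.(a.(a.X + 0\{b}) + a.0)) + 0\{b} has moves —a→ m0
Reachable graph of Q (3 states):
  n0 = rec X. a.a.(a.X + 0\{b}) has moves —a→ n1
  n1 = a.(a.(rec X. a.a.(a.X + 0\{b})) + 0\{b}) has moves —a→ n2
  n2 = a.(rec X. a.a.(a.X + 0\{b})) + 0\{b} has moves —a→ n0
Coarsest stable partition (strong bisimilarity classes):
  B0 = {m0}
  B1 = {m1}
  B2 = {m2}
  B3 = {m3}
  B4 = {n0, n1, n2}
m0 ∈ B0, n0 ∈ B4 → different blocks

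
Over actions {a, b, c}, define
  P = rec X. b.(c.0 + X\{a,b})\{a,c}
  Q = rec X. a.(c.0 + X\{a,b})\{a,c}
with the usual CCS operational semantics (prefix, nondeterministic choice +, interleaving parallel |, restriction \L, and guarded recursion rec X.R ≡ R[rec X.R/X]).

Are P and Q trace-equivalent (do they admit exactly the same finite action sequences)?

traces(P) ≠ traces(Q) — witness ⟨b⟩

P's transition system — 2 states:
  u0 = rec X. b.(c.0 + X\{a,b})\{a,c} → —b→ u1
  u1 = (c.0 + (rec X. b.(c.0 + X\{a,b})\{a,c})\{a,b})\{a,c} → ∅
Q's transition system — 2 states:
  v0 = rec X. a.(c.0 + X\{a,b})\{a,c} → —a→ v1
  v1 = (c.0 + (rec X. a.(c.0 + X\{a,b})\{a,c})\{a,b})\{a,c} → ∅
Executing b from P (initial set {u0}):
  [1] b ⇒ {u1}
  — P admits the full trace.
Executing b from Q (initial set {v0}):
  [1] b ⇒ ∅ (Q stuck)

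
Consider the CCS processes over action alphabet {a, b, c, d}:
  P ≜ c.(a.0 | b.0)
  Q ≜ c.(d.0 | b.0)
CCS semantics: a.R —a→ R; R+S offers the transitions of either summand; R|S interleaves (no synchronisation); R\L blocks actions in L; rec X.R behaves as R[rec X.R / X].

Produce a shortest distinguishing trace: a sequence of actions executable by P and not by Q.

ca

Reachable graph of P (5 states):
  s0 = c.(a.0 | b.0) ⊢ —c→ s1
  s1 = a.0 | b.0 ⊢ —a→ s2, —b→ s3
  s2 = 0 | b.0 ⊢ —b→ s4
  s3 = a.0 | 0 ⊢ —a→ s4
  s4 = 0 | 0 ⊢ ∅
Reachable graph of Q (5 states):
  t0 = c.(d.0 | b.0) ⊢ —c→ t1
  t1 = d.0 | b.0 ⊢ —b→ t2, —d→ t3
  t2 = d.0 | 0 ⊢ —d→ t4
  t3 = 0 | b.0 ⊢ —b→ t4
  t4 = 0 | 0 ⊢ ∅
Executing ca from P (initial set {s0}):
  [1] c ⇒ {s1}
  [2] a ⇒ {s2}
  — P admits the full trace.
Executing ca from Q (initial set {t0}):
  [1] c ⇒ {t1}
  [2] a ⇒ ∅  — Q cannot continue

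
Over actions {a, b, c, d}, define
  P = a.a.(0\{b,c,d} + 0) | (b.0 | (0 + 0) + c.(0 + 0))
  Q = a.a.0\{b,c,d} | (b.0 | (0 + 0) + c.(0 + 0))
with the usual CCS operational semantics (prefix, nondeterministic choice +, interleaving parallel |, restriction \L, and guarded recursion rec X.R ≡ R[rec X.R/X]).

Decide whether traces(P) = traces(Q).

YES

P's transition system — 9 states:
  s0 = a.a.(0\{b,c,d} + 0) | (b.0 | (0 + 0) + c.(0 + 0)) ⊢ -a-> s1, -b-> s2, -c-> s3
  s1 = a.(0\{b,c,d} + 0) | (b.0 | (0 + 0) + c.(0 + 0)) ⊢ -a-> s4, -b-> s5, -c-> s6
  s2 = a.a.(0\{b,c,d} + 0) | (0 | (0 + 0)) ⊢ -a-> s5
  s3 = a.a.(0\{b,c,d} + 0) | (0 + 0) ⊢ -a-> s6
  s4 = (0\{b,c,d} + 0) | (b.0 | (0 + 0) + c.(0 + 0)) ⊢ -b-> s7, -c-> s8
  s5 = a.(0\{b,c,d} + 0) | (0 | (0 + 0)) ⊢ -a-> s7
  s6 = a.(0\{b,c,d} + 0) | (0 + 0) ⊢ -a-> s8
  s7 = (0\{b,c,d} + 0) | (0 | (0 + 0)) ⊢ ∅
  s8 = (0\{b,c,d} + 0) | (0 + 0) ⊢ ∅
Q's transition system — 9 states:
  t0 = a.a.0\{b,c,d} | (b.0 | (0 + 0) + c.(0 + 0)) ⊢ -a-> t1, -b-> t2, -c-> t3
  t1 = a.0\{b,c,d} | (b.0 | (0 + 0) + c.(0 + 0)) ⊢ -a-> t4, -b-> t5, -c-> t6
  t2 = a.a.0\{b,c,d} | (0 | (0 + 0)) ⊢ -a-> t5
  t3 = a.a.0\{b,c,d} | (0 + 0) ⊢ -a-> t6
  t4 = 0\{b,c,d} | (b.0 | (0 + 0) + c.(0 + 0)) ⊢ -b-> t7, -c-> t8
  t5 = a.0\{b,c,d} | (0 | (0 + 0)) ⊢ -a-> t7
  t6 = a.0\{b,c,d} | (0 + 0) ⊢ -a-> t8
  t7 = 0\{b,c,d} | (0 | (0 + 0)) ⊢ ∅
  t8 = 0\{b,c,d} | (0 + 0) ⊢ ∅
Partition-refinement fixed point:
  B0 = {s0, t0}
  B1 = {s2, s3, t2, t3}
  B2 = {s5, s6, t5, t6}
  B3 = {s7, s8, t7, t8}
  B4 = {s1, t1}
  B5 = {s4, t4}
s0 ∈ B0, t0 ∈ B0 → same block
Bisimilar ⇒ trace-equivalent.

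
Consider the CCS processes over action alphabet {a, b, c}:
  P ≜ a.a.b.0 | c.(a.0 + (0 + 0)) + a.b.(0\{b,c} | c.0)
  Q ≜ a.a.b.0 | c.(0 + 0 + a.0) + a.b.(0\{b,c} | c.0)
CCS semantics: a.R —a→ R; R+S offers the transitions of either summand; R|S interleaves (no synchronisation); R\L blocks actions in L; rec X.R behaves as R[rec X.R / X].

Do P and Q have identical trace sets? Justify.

traces(P) = traces(Q)

P's transition system — 15 states:
  m0 = a.a.b.0 | c.(a.0 + (0 + 0)) + a.b.(0\{b,c} | c.0) → —a→ m1, —a→ m2, —c→ m3
  m1 = a.b.0 | c.(a.0 + (0 + 0)) → —a→ m4, —c→ m5
  m2 = b.(0\{b,c} | c.0) → —b→ m6
  m3 = a.a.b.0 | (a.0 + (0 + 0)) → —a→ m5, —a→ m7
  m4 = b.0 | c.(a.0 + (0 + 0)) → —b→ m8, —c→ m9
  m5 = a.b.0 | (a.0 + (0 + 0)) → —a→ m10, —a→ m9
  m6 = 0\{b,c} | c.0 → —c→ m11
  m7 = a.a.b.0 | 0 → —a→ m10
  m8 = 0 | c.(a.0 + (0 + 0)) → —c→ m12
  m9 = b.0 | (a.0 + (0 + 0)) → —a→ m13, —b→ m12
  m10 = a.b.0 | 0 → —a→ m13
  m11 = 0\{b,c} | 0 → (no moves)
  m12 = 0 | (a.0 + (0 + 0)) → —a→ m14
  m13 = b.0 | 0 → —b→ m14
  m14 = 0 | 0 → (no moves)
Q's transition system — 15 states:
  n0 = a.a.b.0 | c.(0 + 0 + a.0) + a.b.(0\{b,c} | c.0) → —a→ n1, —a→ n2, —c→ n3
  n1 = a.b.0 | c.(0 + 0 + a.0) → —a→ n4, —c→ n5
  n2 = b.(0\{b,c} | c.0) → —b→ n6
  n3 = a.a.b.0 | (0 + 0 + a.0) → —a→ n5, —a→ n7
  n4 = b.0 | c.(0 + 0 + a.0) → —b→ n8, —c→ n9
  n5 = a.b.0 | (0 + 0 + a.0) → —a→ n10, —a→ n9
  n6 = 0\{b,c} | c.0 → —c→ n11
  n7 = a.a.b.0 | 0 → —a→ n10
  n8 = 0 | c.(0 + 0 + a.0) → —c→ n12
  n9 = b.0 | (0 + 0 + a.0) → —a→ n13, —b→ n12
  n10 = a.b.0 | 0 → —a→ n13
  n11 = 0\{b,c} | 0 → (no moves)
  n12 = 0 | (0 + 0 + a.0) → —a→ n14
  n13 = b.0 | 0 → —b→ n14
  n14 = 0 | 0 → (no moves)
Partition-refinement fixed point:
  B0 = {m0, n0}
  B1 = {m2, n2}
  B2 = {m6, n6}
  B3 = {m11, m14, n11, n14}
  B4 = {m1, n1}
  B5 = {m4, n4}
  B6 = {m9, n9}
  B7 = {m12, n12}
  B8 = {m13, n13}
  B9 = {m8, n8}
  B10 = {m5, n5}
  B11 = {m10, n10}
  B12 = {m3, n3}
  B13 = {m7, n7}
m0 ∈ B0, n0 ∈ B0 → same block
Bisimilar ⇒ trace-equivalent.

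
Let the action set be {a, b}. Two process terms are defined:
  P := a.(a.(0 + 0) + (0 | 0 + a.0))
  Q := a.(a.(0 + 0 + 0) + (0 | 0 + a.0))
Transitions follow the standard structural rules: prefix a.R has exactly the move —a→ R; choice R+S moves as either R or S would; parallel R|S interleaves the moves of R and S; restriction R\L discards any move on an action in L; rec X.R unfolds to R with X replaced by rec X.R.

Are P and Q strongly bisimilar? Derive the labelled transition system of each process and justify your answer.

P ~ Q

LTS(P): 4 reachable states
  p0 = a.(a.(0 + 0) + (0 | 0 + a.0)) → --a--▸ p1
  p1 = a.(0 + 0) + (0 | 0 + a.0) → --a--▸ p2, --a--▸ p3
  p2 = 0 → ·
  p3 = 0 + 0 → ·
LTS(Q): 4 reachable states
  q0 = a.(a.(0 + 0 + 0) + (0 | 0 + a.0)) → --a--▸ q1
  q1 = a.(0 + 0 + 0) + (0 | 0 + a.0) → --a--▸ q2, --a--▸ q3
  q2 = 0 → ·
  q3 = 0 + 0 + 0 → ·
Bisimilarity quotient blocks:
  B0 = {p0, q0}
  B1 = {p1, q1}
  B2 = {p2, p3, q2, q3}
p0 ∈ B0, q0 ∈ B0 → same block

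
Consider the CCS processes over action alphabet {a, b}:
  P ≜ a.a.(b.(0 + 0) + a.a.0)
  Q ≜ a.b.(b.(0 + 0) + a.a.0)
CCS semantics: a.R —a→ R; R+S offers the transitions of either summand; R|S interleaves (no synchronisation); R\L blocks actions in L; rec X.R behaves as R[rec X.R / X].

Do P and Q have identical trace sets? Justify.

traces(P) ≠ traces(Q) — witness ⟨aa⟩

Reachable graph of P (6 states):
  m0 = a.a.(b.(0 + 0) + a.a.0) | ··a··> m1
  m1 = a.(b.(0 + 0) + a.a.0) | ··a··> m2
  m2 = b.(0 + 0) + a.a.0 | ··a··> m3, ··b··> m4
  m3 = a.0 | ··a··> m5
  m4 = 0 + 0 | ·
  m5 = 0 | ·
Reachable graph of Q (6 states):
  n0 = a.b.(b.(0 + 0) + a.a.0) | ··a··> n1
  n1 = b.(b.(0 + 0) + a.a.0) | ··b··> n2
  n2 = b.(0 + 0) + a.a.0 | ··a··> n3, ··b··> n4
  n3 = a.0 | ··a··> n5
  n4 = 0 + 0 | ·
  n5 = 0 | ·
Run σ = ⟨aa⟩ on P: start {m0}
  after a @ step 1: {m1}
  after a @ step 2: {m2}
  — P admits the full trace.
Run σ = ⟨aa⟩ on Q: start {n0}
  after a @ step 1: {n1}
  after a @ step 2: ∅  — Q cannot continue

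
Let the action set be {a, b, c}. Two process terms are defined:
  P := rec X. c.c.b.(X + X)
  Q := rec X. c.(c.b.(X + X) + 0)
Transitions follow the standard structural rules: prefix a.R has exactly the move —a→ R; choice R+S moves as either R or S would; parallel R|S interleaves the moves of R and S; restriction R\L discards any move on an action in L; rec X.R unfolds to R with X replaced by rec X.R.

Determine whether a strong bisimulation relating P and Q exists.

bisimilar

LTS(P): 4 reachable states
  s0 = rec X. c.c.b.(X + X) | —c→ s1
  s1 = c.b.((rec X. c.c.b.(X + X)) + (rec X. c.c.b.(X + X))) | —c→ s2
  s2 = b.((rec X. c.c.b.(X + X)) + (rec X. c.c.b.(X + X))) | —b→ s3
  s3 = (rec X. c.c.b.(X + X)) + (rec X. c.c.b.(X + X)) | —c→ s1
LTS(Q): 4 reachable states
  t0 = rec X. c.(c.b.(X + X) + 0) | —c→ t1
  t1 = c.b.((rec X. c.(c.b.(X + X) + 0)) + (rec X. c.(c.b.(X + X) + 0))) + 0 | —c→ t2
  t2 = b.((rec X. c.(c.b.(X + X) + 0)) + (rec X. c.(c.b.(X + X) + 0))) | —b→ t3
  t3 = (rec X. c.(c.b.(X + X) + 0)) + (rec X. c.(c.b.(X + X) + 0)) | —c→ t1
Bisimilarity quotient blocks:
  B0 = {s0, s3, t0, t3}
  B1 = {s1, t1}
  B2 = {s2, t2}
s0 ∈ B0, t0 ∈ B0 → same block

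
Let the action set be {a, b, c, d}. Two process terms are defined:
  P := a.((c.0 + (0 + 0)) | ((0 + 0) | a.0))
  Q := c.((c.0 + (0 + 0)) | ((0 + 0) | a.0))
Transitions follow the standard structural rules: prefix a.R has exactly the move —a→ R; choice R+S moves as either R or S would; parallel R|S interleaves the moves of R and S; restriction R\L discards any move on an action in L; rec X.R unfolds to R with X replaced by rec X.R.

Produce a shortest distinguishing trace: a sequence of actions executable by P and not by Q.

a

LTS(P): 5 reachable states
  m0 = a.((c.0 + (0 + 0)) | ((0 + 0) | a.0)) → -a-> m1
  m1 = (c.0 + (0 + 0)) | ((0 + 0) | a.0) → -a-> m2, -c-> m3
  m2 = (c.0 + (0 + 0)) | ((0 + 0) | 0) → -c-> m4
  m3 = 0 | ((0 + 0) | a.0) → -a-> m4
  m4 = 0 | ((0 + 0) | 0) → ∅
LTS(Q): 5 reachable states
  n0 = c.((c.0 + (0 + 0)) | ((0 + 0) | a.0)) → -c-> n1
  n1 = (c.0 + (0 + 0)) | ((0 + 0) | a.0) → -a-> n2, -c-> n3
  n2 = (c.0 + (0 + 0)) | ((0 + 0) | 0) → -c-> n4
  n3 = 0 | ((0 + 0) | a.0) → -a-> n4
  n4 = 0 | ((0 + 0) | 0) → ∅
Trace ⟨a⟩ through P, begin at {m0}:
  after a @ step 1: {m1}
  — P admits the full trace.
Trace ⟨a⟩ through Q, begin at {n0}:
  after a @ step 1: ∅ (Q stuck)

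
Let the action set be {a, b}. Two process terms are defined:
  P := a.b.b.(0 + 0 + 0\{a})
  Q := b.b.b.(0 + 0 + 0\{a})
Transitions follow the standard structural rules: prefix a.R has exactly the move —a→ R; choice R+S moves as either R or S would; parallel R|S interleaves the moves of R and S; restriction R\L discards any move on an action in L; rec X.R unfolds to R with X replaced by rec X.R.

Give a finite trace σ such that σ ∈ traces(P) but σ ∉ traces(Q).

a

LTS(P): 4 reachable states
  u0 = a.b.b.(0 + 0 + 0\{a}) ⊢ —a→ u1
  u1 = b.b.(0 + 0 + 0\{a}) ⊢ —b→ u2
  u2 = b.(0 + 0 + 0\{a}) ⊢ —b→ u3
  u3 = 0 + 0 + 0\{a} ⊢ stopped
LTS(Q): 4 reachable states
  v0 = b.b.b.(0 + 0 + 0\{a}) ⊢ —b→ v1
  v1 = b.b.(0 + 0 + 0\{a}) ⊢ —b→ v2
  v2 = b.(0 + 0 + 0\{a}) ⊢ —b→ v3
  v3 = 0 + 0 + 0\{a} ⊢ stopped
Trace ⟨a⟩ through P, begin at {u0}:
  step 1 (a): {u1}
  ✓ P
Trace ⟨a⟩ through Q, begin at {v0}:
  step 1 (a): ∅  — Q cannot continue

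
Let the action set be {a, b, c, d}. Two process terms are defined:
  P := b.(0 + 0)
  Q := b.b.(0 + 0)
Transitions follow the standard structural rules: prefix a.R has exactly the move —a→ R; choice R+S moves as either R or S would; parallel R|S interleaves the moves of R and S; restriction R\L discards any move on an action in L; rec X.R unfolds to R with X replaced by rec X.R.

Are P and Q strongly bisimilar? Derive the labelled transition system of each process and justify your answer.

not bisimilar

Reachable graph of P (2 states):
  u0 = b.(0 + 0) ⊢ -b-> u1
  u1 = 0 + 0 ⊢ deadlocked
Reachable graph of Q (3 states):
  v0 = b.b.(0 + 0) ⊢ -b-> v1
  v1 = b.(0 + 0) ⊢ -b-> v2
  v2 = 0 + 0 ⊢ deadlocked
Coarsest stable partition (strong bisimilarity classes):
  B0 = {u0, v1}
  B1 = {u1, v2}
  B2 = {v0}
u0 ∈ B0, v0 ∈ B2 → different blocks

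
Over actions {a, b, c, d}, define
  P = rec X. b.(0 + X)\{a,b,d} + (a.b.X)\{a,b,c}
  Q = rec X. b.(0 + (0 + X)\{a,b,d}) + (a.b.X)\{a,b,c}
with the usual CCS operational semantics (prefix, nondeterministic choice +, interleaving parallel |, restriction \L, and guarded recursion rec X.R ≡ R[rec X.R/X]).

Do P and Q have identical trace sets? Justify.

YES

LTS(P): 2 reachable states
  u0 = rec X. b.(0 + X)\{a,b,d} + (a.b.X)\{a,b,c} | -b-> u1
  u1 = (0 + (rec X. b.(0 + X)\{a,b,d} + (a.b.X)\{a,b,c}))\{a,b,d} | (no moves)
LTS(Q): 2 reachable states
  v0 = rec X. b.(0 + (0 + X)\{a,b,d}) + (a.b.X)\{a,b,c} | -b-> v1
  v1 = 0 + (0 + (rec X. b.(0 + (0 + X)\{a,b,d}) + (a.b.X)\{a,b,c}))\{a,b,d} | (no moves)
Bisimilarity quotient blocks:
  B0 = {u0, v0}
  B1 = {u1, v1}
u0 ∈ B0, v0 ∈ B0 → same block
Bisimilar ⇒ trace-equivalent.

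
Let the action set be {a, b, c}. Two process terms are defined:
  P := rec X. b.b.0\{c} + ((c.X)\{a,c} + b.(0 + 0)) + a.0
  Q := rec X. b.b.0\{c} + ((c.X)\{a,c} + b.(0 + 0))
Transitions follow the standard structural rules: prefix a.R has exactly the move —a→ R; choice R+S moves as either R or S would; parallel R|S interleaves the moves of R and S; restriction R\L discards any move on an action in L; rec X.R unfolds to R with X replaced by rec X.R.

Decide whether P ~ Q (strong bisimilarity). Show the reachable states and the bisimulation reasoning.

NO

LTS(P): 5 reachable states
  m0 = rec X. b.b.0\{c} + ((c.X)\{a,c} + b.(0 + 0)) + a.0 has moves —a→ m1, —b→ m2, —b→ m3
  m1 = 0 has moves (no moves)
  m2 = 0 + 0 has moves (no moves)
  m3 = b.0\{c} has moves —b→ m4
  m4 = 0\{c} has moves (no moves)
LTS(Q): 4 reachable states
  n0 = rec X. b.b.0\{c} + ((c.X)\{a,c} + b.(0 + 0)) has moves —b→ n1, —b→ n2
  n1 = 0 + 0 has moves (no moves)
  n2 = b.0\{c} has moves —b→ n3
  n3 = 0\{c} has moves (no moves)
Partition-refinement fixed point:
  B0 = {m0}
  B1 = {m1, m2, m4, n1, n3}
  B2 = {m3, n2}
  B3 = {n0}
m0 ∈ B0, n0 ∈ B3 → different blocks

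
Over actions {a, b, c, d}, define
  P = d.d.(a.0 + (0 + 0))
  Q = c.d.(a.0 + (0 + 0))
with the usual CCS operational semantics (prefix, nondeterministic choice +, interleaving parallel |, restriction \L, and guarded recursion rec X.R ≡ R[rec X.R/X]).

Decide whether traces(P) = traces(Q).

LTS(P): 4 reachable states
  p0 = d.d.(a.0 + (0 + 0)) → =d=> p1
  p1 = d.(a.0 + (0 + 0)) → =d=> p2
  p2 = a.0 + (0 + 0) → =a=> p3
  p3 = 0 → deadlocked
LTS(Q): 4 reachable states
  q0 = c.d.(a.0 + (0 + 0)) → =c=> q1
  q1 = d.(a.0 + (0 + 0)) → =d=> q2
  q2 = a.0 + (0 + 0) → =a=> q3
  q3 = 0 → deadlocked
Executing d from P (initial set {p0}):
  step 1 (d): {p1}
  ✓ P
Executing d from Q (initial set {q0}):
  step 1 (d): no successor for Q

trace-distinct — witness ⟨d⟩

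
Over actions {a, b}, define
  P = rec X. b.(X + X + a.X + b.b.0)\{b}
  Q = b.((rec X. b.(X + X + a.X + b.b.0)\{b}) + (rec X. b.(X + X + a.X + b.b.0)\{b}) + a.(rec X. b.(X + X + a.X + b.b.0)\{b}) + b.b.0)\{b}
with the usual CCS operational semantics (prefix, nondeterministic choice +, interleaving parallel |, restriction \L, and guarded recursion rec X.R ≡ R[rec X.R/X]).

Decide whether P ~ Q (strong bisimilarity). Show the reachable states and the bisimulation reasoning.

Reachable graph of P (3 states):
  p0 = rec X. b.(X + X + a.X + b.b.0)\{b} | ··b··> p1
  p1 = ((rec X. b.(X + X + a.X + b.b.0)\{b}) + (rec X. b.(X + X + a.X + b.b.0)\{b}) + a.(rec X. b.(X + X + a.X + b.b.0)\{b}) + b.b.0)\{b} | ··a··> p2
  p2 = (rec X. b.(X + X + a.X + b.b.0)\{b})\{b} | ∅
Reachable graph of Q (3 states):
  q0 = b.((rec X. b.(X + X + a.X + b.b.0)\{b}) + (rec X. b.(X + X + a.X + b.b.0)\{b}) + a.(rec X. b.(X + X + a.X + b.b.0)\{b}) + b.b.0)\{b} | ··b··> q1
  q1 = ((rec X. b.(X + X + a.X + b.b.0)\{b}) + (rec X. b.(X + X + a.X + b.b.0)\{b}) + a.(rec X. b.(X + X + a.X + b.b.0)\{b}) + b.b.0)\{b} | ··a··> q2
  q2 = (rec X. b.(X + X + a.X + b.b.0)\{b})\{b} | ∅
Coarsest stable partition (strong bisimilarity classes):
  B0 = {p0, q0}
  B1 = {p1, q1}
  B2 = {p2, q2}
p0 ∈ B0, q0 ∈ B0 → same block

YES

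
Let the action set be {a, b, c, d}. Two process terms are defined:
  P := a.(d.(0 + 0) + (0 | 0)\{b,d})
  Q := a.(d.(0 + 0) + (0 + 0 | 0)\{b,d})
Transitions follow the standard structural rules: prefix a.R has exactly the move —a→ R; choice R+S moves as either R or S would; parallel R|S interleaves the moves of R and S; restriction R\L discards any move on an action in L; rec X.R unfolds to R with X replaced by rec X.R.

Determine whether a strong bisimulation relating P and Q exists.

YES

LTS(P): 3 reachable states
  m0 = a.(d.(0 + 0) + (0 | 0)\{b,d}) ⊢ —a→ m1
  m1 = d.(0 + 0) + (0 | 0)\{b,d} ⊢ —d→ m2
  m2 = 0 + 0 ⊢ ∅
LTS(Q): 3 reachable states
  n0 = a.(d.(0 + 0) + (0 + 0 | 0)\{b,d}) ⊢ —a→ n1
  n1 = d.(0 + 0) + (0 + 0 | 0)\{b,d} ⊢ —d→ n2
  n2 = 0 + 0 ⊢ ∅
Bisimilarity quotient blocks:
  B0 = {m0, n0}
  B1 = {m1, n1}
  B2 = {m2, n2}
m0 ∈ B0, n0 ∈ B0 → same block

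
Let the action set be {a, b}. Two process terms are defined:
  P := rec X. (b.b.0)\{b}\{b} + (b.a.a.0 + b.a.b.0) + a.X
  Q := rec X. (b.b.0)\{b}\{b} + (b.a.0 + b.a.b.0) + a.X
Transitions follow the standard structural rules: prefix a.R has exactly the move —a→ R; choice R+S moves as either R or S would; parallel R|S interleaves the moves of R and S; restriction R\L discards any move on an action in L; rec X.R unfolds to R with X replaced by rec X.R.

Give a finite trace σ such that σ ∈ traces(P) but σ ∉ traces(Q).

baa

LTS(P): 6 reachable states
  u0 = rec X. (b.b.0)\{b}\{b} + (b.a.a.0 + b.a.b.0) + a.X has moves ··a··> u0, ··b··> u1, ··b··> u2
  u1 = a.a.0 has moves ··a··> u3
  u2 = a.b.0 has moves ··a··> u4
  u3 = a.0 has moves ··a··> u5
  u4 = b.0 has moves ··b··> u5
  u5 = 0 has moves (no moves)
LTS(Q): 5 reachable states
  v0 = rec X. (b.b.0)\{b}\{b} + (b.a.0 + b.a.b.0) + a.X has moves ··a··> v0, ··b··> v1, ··b··> v2
  v1 = a.0 has moves ··a··> v3
  v2 = a.b.0 has moves ··a··> v4
  v3 = 0 has moves (no moves)
  v4 = b.0 has moves ··b··> v3
Executing baa from P (initial set {u0}):
  after b @ step 1: {u1, u2}
  after a @ step 2: {u3, u4}
  after a @ step 3: {u5}
  P completes σ.
Executing baa from Q (initial set {v0}):
  after b @ step 1: {v1, v2}
  after a @ step 2: {v3, v4}
  after a @ step 3: ∅ (Q stuck)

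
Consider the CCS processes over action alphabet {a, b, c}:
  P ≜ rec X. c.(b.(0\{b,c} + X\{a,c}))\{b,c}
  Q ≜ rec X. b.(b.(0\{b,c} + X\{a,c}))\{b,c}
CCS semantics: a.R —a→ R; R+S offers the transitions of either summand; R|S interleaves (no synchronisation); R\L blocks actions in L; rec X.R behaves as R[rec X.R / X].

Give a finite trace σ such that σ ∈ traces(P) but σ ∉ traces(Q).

c

P's transition system — 2 states:
  m0 = rec X. c.(b.(0\{b,c} + X\{a,c}))\{b,c} ⊢ --c--▸ m1
  m1 = (b.(0\{b,c} + (rec X. c.(b.(0\{b,c} + X\{a,c}))\{b,c})\{a,c}))\{b,c} ⊢ ·
Q's transition system — 2 states:
  n0 = rec X. b.(b.(0\{b,c} + X\{a,c}))\{b,c} ⊢ --b--▸ n1
  n1 = (b.(0\{b,c} + (rec X. b.(b.(0\{b,c} + X\{a,c}))\{b,c})\{a,c}))\{b,c} ⊢ ·
Run σ = ⟨c⟩ on P: start {m0}
  step 1 (c): {m1}
  P completes σ.
Run σ = ⟨c⟩ on Q: start {n0}
  step 1 (c): ∅  — Q cannot continue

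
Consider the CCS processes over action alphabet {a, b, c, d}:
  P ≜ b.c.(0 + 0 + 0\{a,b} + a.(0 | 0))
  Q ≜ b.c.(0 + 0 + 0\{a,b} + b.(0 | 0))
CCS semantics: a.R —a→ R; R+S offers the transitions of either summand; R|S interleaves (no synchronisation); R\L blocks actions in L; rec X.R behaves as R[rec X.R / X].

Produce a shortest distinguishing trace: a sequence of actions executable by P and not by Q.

bca

Reachable graph of P (4 states):
  m0 = b.c.(0 + 0 + 0\{a,b} + a.(0 | 0)) | --b--▸ m1
  m1 = c.(0 + 0 + 0\{a,b} + a.(0 | 0)) | --c--▸ m2
  m2 = 0 + 0 + 0\{a,b} + a.(0 | 0) | --a--▸ m3
  m3 = 0 | 0 | stopped
Reachable graph of Q (4 states):
  n0 = b.c.(0 + 0 + 0\{a,b} + b.(0 | 0)) | --b--▸ n1
  n1 = c.(0 + 0 + 0\{a,b} + b.(0 | 0)) | --c--▸ n2
  n2 = 0 + 0 + 0\{a,b} + b.(0 | 0) | --b--▸ n3
  n3 = 0 | 0 | stopped
Run σ = ⟨bca⟩ on P: start {m0}
  [1] b ⇒ {m1}
  [2] c ⇒ {m2}
  [3] a ⇒ {m3}
  P completes σ.
Run σ = ⟨bca⟩ on Q: start {n0}
  [1] b ⇒ {n1}
  [2] c ⇒ {n2}
  [3] a ⇒ ∅  — Q cannot continue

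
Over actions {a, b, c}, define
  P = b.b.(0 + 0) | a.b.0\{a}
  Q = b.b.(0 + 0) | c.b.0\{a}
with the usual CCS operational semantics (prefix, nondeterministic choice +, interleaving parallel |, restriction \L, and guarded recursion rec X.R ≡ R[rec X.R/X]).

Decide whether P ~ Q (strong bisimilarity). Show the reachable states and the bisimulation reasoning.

Reachable graph of P (9 states):
  m0 = b.b.(0 + 0) | a.b.0\{a} has moves ··a··> m1, ··b··> m2
  m1 = b.b.(0 + 0) | b.0\{a} has moves ··b··> m3, ··b··> m4
  m2 = b.(0 + 0) | a.b.0\{a} has moves ··a··> m3, ··b··> m5
  m3 = b.(0 + 0) | b.0\{a} has moves ··b··> m6, ··b··> m7
  m4 = b.b.(0 + 0) | 0\{a} has moves ··b··> m7
  m5 = (0 + 0) | a.b.0\{a} has moves ··a··> m6
  m6 = (0 + 0) | b.0\{a} has moves ··b··> m8
  m7 = b.(0 + 0) | 0\{a} has moves ··b··> m8
  m8 = (0 + 0) | 0\{a} has moves deadlocked
Reachable graph of Q (9 states):
  n0 = b.b.(0 + 0) | c.b.0\{a} has moves ··b··> n1, ··c··> n2
  n1 = b.(0 + 0) | c.b.0\{a} has moves ··b··> n3, ··c··> n4
  n2 = b.b.(0 + 0) | b.0\{a} has moves ··b··> n4, ··b··> n5
  n3 = (0 + 0) | c.b.0\{a} has moves ··c··> n6
  n4 = b.(0 + 0) | b.0\{a} has moves ··b··> n6, ··b··> n7
  n5 = b.b.(0 + 0) | 0\{a} has moves ··b··> n7
  n6 = (0 + 0) | b.0\{a} has moves ··b··> n8
  n7 = b.(0 + 0) | 0\{a} has moves ··b··> n8
  n8 = (0 + 0) | 0\{a} has moves deadlocked
Coarsest stable partition (strong bisimilarity classes):
  B0 = {m0}
  B1 = {m1, n2}
  B2 = {m3, m4, n4, n5}
  B3 = {m6, m7, n6, n7}
  B4 = {m8, n8}
  B5 = {m2}
  B6 = {m5}
  B7 = {n0}
  B8 = {n1}
  B9 = {n3}
m0 ∈ B0, n0 ∈ B7 → different blocks

not bisimilar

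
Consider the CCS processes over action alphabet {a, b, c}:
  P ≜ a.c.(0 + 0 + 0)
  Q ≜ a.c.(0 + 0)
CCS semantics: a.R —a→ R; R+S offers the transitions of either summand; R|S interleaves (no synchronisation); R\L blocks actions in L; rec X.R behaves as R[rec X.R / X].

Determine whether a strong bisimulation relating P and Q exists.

bisimilar

Reachable graph of P (3 states):
  u0 = a.c.(0 + 0 + 0) | ··a··> u1
  u1 = c.(0 + 0 + 0) | ··c··> u2
  u2 = 0 + 0 + 0 | stopped
Reachable graph of Q (3 states):
  v0 = a.c.(0 + 0) | ··a··> v1
  v1 = c.(0 + 0) | ··c··> v2
  v2 = 0 + 0 | stopped
Bisimilarity quotient blocks:
  B0 = {u0, v0}
  B1 = {u1, v1}
  B2 = {u2, v2}
u0 ∈ B0, v0 ∈ B0 → same block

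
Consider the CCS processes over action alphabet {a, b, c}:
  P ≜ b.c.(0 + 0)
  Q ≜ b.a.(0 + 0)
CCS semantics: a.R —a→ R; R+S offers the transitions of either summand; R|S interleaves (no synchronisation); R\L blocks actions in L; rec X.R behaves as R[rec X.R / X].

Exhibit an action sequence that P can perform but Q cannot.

bc

LTS(P): 3 reachable states
  s0 = b.c.(0 + 0) has moves —b→ s1
  s1 = c.(0 + 0) has moves —c→ s2
  s2 = 0 + 0 has moves ·
LTS(Q): 3 reachable states
  t0 = b.a.(0 + 0) has moves —b→ t1
  t1 = a.(0 + 0) has moves —a→ t2
  t2 = 0 + 0 has moves ·
Trace ⟨bc⟩ through P, begin at {s0}:
  after b @ step 1: {s1}
  after c @ step 2: {s2}
  P completes σ.
Trace ⟨bc⟩ through Q, begin at {t0}:
  after b @ step 1: {t1}
  after c @ step 2: no successor for Q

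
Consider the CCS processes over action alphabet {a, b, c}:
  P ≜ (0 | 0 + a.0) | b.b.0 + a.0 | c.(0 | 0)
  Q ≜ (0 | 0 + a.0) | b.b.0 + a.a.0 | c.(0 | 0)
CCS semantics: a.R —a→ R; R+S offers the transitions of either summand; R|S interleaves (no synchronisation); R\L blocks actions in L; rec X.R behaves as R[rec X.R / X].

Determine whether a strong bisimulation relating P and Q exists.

P's transition system — 9 states:
  m0 = (0 | 0 + a.0) | b.b.0 + a.0 | c.(0 | 0) → =a=> m1, =a=> m2, =b=> m3, =c=> m4
  m1 = 0 | b.b.0 → =b=> m5
  m2 = 0 | c.(0 | 0) → =c=> m6
  m3 = (0 | 0 + a.0) | b.0 → =a=> m5, =b=> m7
  m4 = a.0 | (0 | 0) → =a=> m6
  m5 = 0 | b.0 → =b=> m8
  m6 = 0 | (0 | 0) → deadlocked
  m7 = (0 | 0 + a.0) | 0 → =a=> m8
  m8 = 0 | 0 → deadlocked
Q's transition system — 11 states:
  n0 = (0 | 0 + a.0) | b.b.0 + a.a.0 | c.(0 | 0) → =a=> n1, =a=> n2, =b=> n3, =c=> n4
  n1 = 0 | b.b.0 → =b=> n5
  n2 = a.0 | c.(0 | 0) → =a=> n6, =c=> n7
  n3 = (0 | 0 + a.0) | b.0 → =a=> n5, =b=> n8
  n4 = a.a.0 | (0 | 0) → =a=> n7
  n5 = 0 | b.0 → =b=> n9
  n6 = 0 | c.(0 | 0) → =c=> n10
  n7 = a.0 | (0 | 0) → =a=> n10
  n8 = (0 | 0 + a.0) | 0 → =a=> n9
  n9 = 0 | 0 → deadlocked
  n10 = 0 | (0 | 0) → deadlocked
Coarsest stable partition (strong bisimilarity classes):
  B0 = {m0}
  B1 = {m4, m7, n7, n8}
  B2 = {m6, m8, n10, n9}
  B3 = {m3, n3}
  B4 = {m5, n5}
  B5 = {m1, n1}
  B6 = {m2, n6}
  B7 = {n0}
  B8 = {n4}
  B9 = {n2}
m0 ∈ B0, n0 ∈ B7 → different blocks

NO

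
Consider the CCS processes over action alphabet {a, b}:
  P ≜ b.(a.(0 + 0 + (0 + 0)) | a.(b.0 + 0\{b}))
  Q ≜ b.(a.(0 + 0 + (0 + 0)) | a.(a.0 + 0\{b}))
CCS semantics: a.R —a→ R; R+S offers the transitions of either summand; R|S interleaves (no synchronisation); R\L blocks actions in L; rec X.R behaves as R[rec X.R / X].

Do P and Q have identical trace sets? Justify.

P's transition system — 7 states:
  m0 = b.(a.(0 + 0 + (0 + 0)) | a.(b.0 + 0\{b})) → =b=> m1
  m1 = a.(0 + 0 + (0 + 0)) | a.(b.0 + 0\{b}) → =a=> m2, =a=> m3
  m2 = (0 + 0 + (0 + 0)) | a.(b.0 + 0\{b}) → =a=> m4
  m3 = a.(0 + 0 + (0 + 0)) | (b.0 + 0\{b}) → =a=> m4, =b=> m5
  m4 = (0 + 0 + (0 + 0)) | (b.0 + 0\{b}) → =b=> m6
  m5 = a.(0 + 0 + (0 + 0)) | 0 → =a=> m6
  m6 = (0 + 0 + (0 + 0)) | 0 → stopped
Q's transition system — 7 states:
  n0 = b.(a.(0 + 0 + (0 + 0)) | a.(a.0 + 0\{b})) → =b=> n1
  n1 = a.(0 + 0 + (0 + 0)) | a.(a.0 + 0\{b}) → =a=> n2, =a=> n3
  n2 = (0 + 0 + (0 + 0)) | a.(a.0 + 0\{b}) → =a=> n4
  n3 = a.(0 + 0 + (0 + 0)) | (a.0 + 0\{b}) → =a=> n4, =a=> n5
  n4 = (0 + 0 + (0 + 0)) | (a.0 + 0\{b}) → =a=> n6
  n5 = a.(0 + 0 + (0 + 0)) | 0 → =a=> n6
  n6 = (0 + 0 + (0 + 0)) | 0 → stopped
Run σ = ⟨bab⟩ on P: start {m0}
  step 1 (b): {m1}
  step 2 (a): {m2, m3}
  step 3 (b): {m5}
  ✓ P
Run σ = ⟨bab⟩ on Q: start {n0}
  step 1 (b): {n1}
  step 2 (a): {n2, n3}
  step 3 (b): no successor for Q

traces(P) ≠ traces(Q) — witness ⟨bab⟩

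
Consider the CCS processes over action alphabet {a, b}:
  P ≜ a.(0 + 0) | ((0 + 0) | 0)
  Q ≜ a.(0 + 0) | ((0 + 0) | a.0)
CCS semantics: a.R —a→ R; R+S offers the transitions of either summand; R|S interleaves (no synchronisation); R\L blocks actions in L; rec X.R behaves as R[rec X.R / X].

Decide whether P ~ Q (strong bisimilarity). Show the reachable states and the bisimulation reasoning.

NO

Reachable graph of P (2 states):
  m0 = a.(0 + 0) | ((0 + 0) | 0) :: —a→ m1
  m1 = (0 + 0) | ((0 + 0) | 0) :: ∅
Reachable graph of Q (4 states):
  n0 = a.(0 + 0) | ((0 + 0) | a.0) :: —a→ n1, —a→ n2
  n1 = (0 + 0) | ((0 + 0) | a.0) :: —a→ n3
  n2 = a.(0 + 0) | ((0 + 0) | 0) :: —a→ n3
  n3 = (0 + 0) | ((0 + 0) | 0) :: ∅
Partition-refinement fixed point:
  B0 = {m0, n1, n2}
  B1 = {m1, n3}
  B2 = {n0}
m0 ∈ B0, n0 ∈ B2 → different blocks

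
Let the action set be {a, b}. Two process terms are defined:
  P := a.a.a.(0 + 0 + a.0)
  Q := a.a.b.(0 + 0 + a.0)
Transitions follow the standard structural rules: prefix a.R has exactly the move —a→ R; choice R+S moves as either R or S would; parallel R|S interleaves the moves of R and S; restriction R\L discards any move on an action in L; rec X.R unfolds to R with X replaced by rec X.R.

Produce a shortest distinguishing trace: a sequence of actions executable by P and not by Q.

P's transition system — 5 states:
  u0 = a.a.a.(0 + 0 + a.0) ⊢ ··a··> u1
  u1 = a.a.(0 + 0 + a.0) ⊢ ··a··> u2
  u2 = a.(0 + 0 + a.0) ⊢ ··a··> u3
  u3 = 0 + 0 + a.0 ⊢ ··a··> u4
  u4 = 0 ⊢ stopped
Q's transition system — 5 states:
  v0 = a.a.b.(0 + 0 + a.0) ⊢ ··a··> v1
  v1 = a.b.(0 + 0 + a.0) ⊢ ··a··> v2
  v2 = b.(0 + 0 + a.0) ⊢ ··b··> v3
  v3 = 0 + 0 + a.0 ⊢ ··a··> v4
  v4 = 0 ⊢ stopped
Run σ = ⟨aaa⟩ on P: start {u0}
  step 1 (a): {u1}
  step 2 (a): {u2}
  step 3 (a): {u3}
  ✓ P
Run σ = ⟨aaa⟩ on Q: start {v0}
  step 1 (a): {v1}
  step 2 (a): {v2}
  step 3 (a): ∅  — Q cannot continue

aaa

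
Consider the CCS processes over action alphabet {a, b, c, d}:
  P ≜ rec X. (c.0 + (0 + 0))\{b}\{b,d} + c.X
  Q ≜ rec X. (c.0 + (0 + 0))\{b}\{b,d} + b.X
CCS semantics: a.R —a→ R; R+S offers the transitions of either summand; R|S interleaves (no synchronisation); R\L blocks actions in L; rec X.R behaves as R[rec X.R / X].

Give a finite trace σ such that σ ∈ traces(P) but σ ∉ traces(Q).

LTS(P): 2 reachable states
  p0 = rec X. (c.0 + (0 + 0))\{b}\{b,d} + c.X ⊢ --c--▸ p0, --c--▸ p1
  p1 = 0\{b}\{b,d} ⊢ stopped
LTS(Q): 2 reachable states
  q0 = rec X. (c.0 + (0 + 0))\{b}\{b,d} + b.X ⊢ --b--▸ q0, --c--▸ q1
  q1 = 0\{b}\{b,d} ⊢ stopped
Trace ⟨cc⟩ through P, begin at {p0}:
  after c @ step 1: {p0, p1}
  after c @ step 2: {p0, p1}
  P completes σ.
Trace ⟨cc⟩ through Q, begin at {q0}:
  after c @ step 1: {q1}
  after c @ step 2: ∅  — Q cannot continue

cc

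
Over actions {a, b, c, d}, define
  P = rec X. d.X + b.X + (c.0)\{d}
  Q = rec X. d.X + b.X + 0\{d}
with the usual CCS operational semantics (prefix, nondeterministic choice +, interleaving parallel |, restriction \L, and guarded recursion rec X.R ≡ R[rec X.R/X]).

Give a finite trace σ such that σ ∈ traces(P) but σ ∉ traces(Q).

LTS(P): 2 reachable states
  s0 = rec X. d.X + b.X + (c.0)\{d} has moves —b→ s0, —c→ s1, —d→ s0
  s1 = 0\{d} has moves ·
LTS(Q): 1 reachable states
  t0 = rec X. d.X + b.X + 0\{d} has moves —b→ t0, —d→ t0
Trace ⟨c⟩ through P, begin at {s0}:
  step 1 (c): {s1}
  — P admits the full trace.
Trace ⟨c⟩ through Q, begin at {t0}:
  step 1 (c): no successor for Q

c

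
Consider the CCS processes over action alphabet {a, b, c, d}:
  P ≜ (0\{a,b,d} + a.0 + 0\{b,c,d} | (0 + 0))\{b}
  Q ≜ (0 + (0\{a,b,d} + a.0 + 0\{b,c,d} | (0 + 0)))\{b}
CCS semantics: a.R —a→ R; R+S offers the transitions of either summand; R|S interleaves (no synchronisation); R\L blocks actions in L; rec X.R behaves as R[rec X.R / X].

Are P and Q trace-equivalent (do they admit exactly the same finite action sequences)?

YES

P's transition system — 2 states:
  p0 = (0\{a,b,d} + a.0 + 0\{b,c,d} | (0 + 0))\{b} → -a-> p1
  p1 = 0\{b} → (no moves)
Q's transition system — 2 states:
  q0 = (0 + (0\{a,b,d} + a.0 + 0\{b,c,d} | (0 + 0)))\{b} → -a-> q1
  q1 = 0\{b} → (no moves)
Bisimilarity quotient blocks:
  B0 = {p0, q0}
  B1 = {p1, q1}
p0 ∈ B0, q0 ∈ B0 → same block
Bisimilar ⇒ trace-equivalent.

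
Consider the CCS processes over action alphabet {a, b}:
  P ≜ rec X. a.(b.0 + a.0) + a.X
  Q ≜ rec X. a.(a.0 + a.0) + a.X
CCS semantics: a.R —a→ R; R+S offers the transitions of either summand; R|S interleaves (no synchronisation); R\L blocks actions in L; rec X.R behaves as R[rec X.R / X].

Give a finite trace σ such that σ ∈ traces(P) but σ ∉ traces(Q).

ab

LTS(P): 3 reachable states
  m0 = rec X. a.(b.0 + a.0) + a.X → —a→ m0, —a→ m1
  m1 = b.0 + a.0 → —a→ m2, —b→ m2
  m2 = 0 → deadlocked
LTS(Q): 3 reachable states
  n0 = rec X. a.(a.0 + a.0) + a.X → —a→ n0, —a→ n1
  n1 = a.0 + a.0 → —a→ n2
  n2 = 0 → deadlocked
Executing ab from P (initial set {m0}):
  after a @ step 1: {m0, m1}
  after b @ step 2: {m2}
  P completes σ.
Executing ab from Q (initial set {n0}):
  after a @ step 1: {n0, n1}
  after b @ step 2: ∅ (Q stuck)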